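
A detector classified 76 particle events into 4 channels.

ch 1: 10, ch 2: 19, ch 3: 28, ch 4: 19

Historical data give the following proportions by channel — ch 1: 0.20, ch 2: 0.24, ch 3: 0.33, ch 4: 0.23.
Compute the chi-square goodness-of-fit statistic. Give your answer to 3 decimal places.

Expected counts E_i = n·p_i: 76×0.20 = 15.2, 76×0.24 = 18.24, 76×0.33 = 25.08, 76×0.23 = 17.48.
ch 1: (10 − 15.2)²/15.2 = 27.04/15.2 = 1.7789
ch 2: (19 − 18.24)²/18.24 = 0.5776/18.24 = 0.0317
ch 3: (28 − 25.08)²/25.08 = 8.5264/25.08 = 0.3400
ch 4: (19 − 17.48)²/17.48 = 2.3104/17.48 = 0.1322
Sum = 2.283

2.283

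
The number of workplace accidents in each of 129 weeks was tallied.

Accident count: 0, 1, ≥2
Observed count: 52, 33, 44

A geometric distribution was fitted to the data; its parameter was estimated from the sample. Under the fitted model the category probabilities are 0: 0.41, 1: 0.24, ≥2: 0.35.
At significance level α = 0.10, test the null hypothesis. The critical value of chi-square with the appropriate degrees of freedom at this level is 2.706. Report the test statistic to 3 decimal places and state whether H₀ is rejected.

Expected counts E_i = n·p_i: 129×0.41 = 52.89, 129×0.24 = 30.96, 129×0.35 = 45.15.
χ² = (52−52.89)²/52.89 + (33−30.96)²/30.96 + (44−45.15)²/45.15
   = 0.0150 + 0.1344 + 0.0293
Sum = 0.179
df = 1. Since 0.179 < 2.706, we do not reject H₀.

0.179; do not reject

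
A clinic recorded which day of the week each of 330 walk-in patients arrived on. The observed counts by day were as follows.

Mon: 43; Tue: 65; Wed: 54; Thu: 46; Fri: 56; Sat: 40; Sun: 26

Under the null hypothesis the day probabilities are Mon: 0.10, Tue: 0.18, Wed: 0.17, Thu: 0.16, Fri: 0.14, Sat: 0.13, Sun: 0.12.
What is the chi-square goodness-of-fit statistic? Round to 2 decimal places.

11.46

Expected counts E_i = n·p_i: 330×0.10 = 33, 330×0.18 = 59.4, 330×0.17 = 56.1, 330×0.16 = 52.8, 330×0.14 = 46.2, 330×0.13 = 42.9, 330×0.12 = 39.6.
Mon: (43 − 33)²/33 = 100/33 = 3.030
Tue: (65 − 59.4)²/59.4 = 31.36/59.4 = 0.528
Wed: (54 − 56.1)²/56.1 = 4.41/56.1 = 0.079
Thu: (46 − 52.8)²/52.8 = 46.24/52.8 = 0.876
Fri: (56 − 46.2)²/46.2 = 96.04/46.2 = 2.079
Sat: (40 − 42.9)²/42.9 = 8.41/42.9 = 0.196
Sun: (26 − 39.6)²/39.6 = 184.96/39.6 = 4.671
Sum = 11.46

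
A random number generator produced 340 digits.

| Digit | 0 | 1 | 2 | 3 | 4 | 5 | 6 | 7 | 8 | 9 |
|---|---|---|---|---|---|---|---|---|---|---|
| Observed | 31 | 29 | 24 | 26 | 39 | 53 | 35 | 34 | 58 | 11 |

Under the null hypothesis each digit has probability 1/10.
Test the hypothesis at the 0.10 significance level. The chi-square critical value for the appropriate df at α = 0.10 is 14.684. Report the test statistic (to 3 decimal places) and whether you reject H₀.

49.706; reject

Under H₀ each category has probability 1/10, so each expected count is 340/10 = 34.
χ² = (31−34)²/34 + (29−34)²/34 + (24−34)²/34 + (26−34)²/34 + (39−34)²/34 + (53−34)²/34 + (35−34)²/34 + (34−34)²/34 + (58−34)²/34 + (11−34)²/34
   = 0.2647 + 0.7353 + 2.9412 + 1.8824 + 0.7353 + 10.6176 + 0.0294 + 0.0000 + 16.9412 + 15.5588
Sum = 49.706
df = 9. Since 49.706 > 14.684, we reject H₀.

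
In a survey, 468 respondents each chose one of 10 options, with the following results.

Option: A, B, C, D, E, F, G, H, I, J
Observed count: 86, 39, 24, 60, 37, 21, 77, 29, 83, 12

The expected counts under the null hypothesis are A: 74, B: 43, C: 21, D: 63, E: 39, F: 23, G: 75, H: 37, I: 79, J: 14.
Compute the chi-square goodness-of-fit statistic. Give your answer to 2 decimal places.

cat         O        E   (O−E)²/E
A          86       74      1.946
B          39       43      0.372
C          24       21      0.429
D          60       63      0.143
E          37       39      0.103
F          21       23      0.174
G          77       75      0.053
H          29       37      1.730
I          83       79      0.203
J          12       14      0.286
Sum = 5.44

5.44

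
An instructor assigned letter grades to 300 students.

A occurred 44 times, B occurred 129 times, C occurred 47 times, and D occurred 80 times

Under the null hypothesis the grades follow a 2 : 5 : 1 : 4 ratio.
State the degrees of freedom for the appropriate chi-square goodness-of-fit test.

There are k = 4 categories and no parameters were estimated from the data, so df = 4 − 1 = 3.

3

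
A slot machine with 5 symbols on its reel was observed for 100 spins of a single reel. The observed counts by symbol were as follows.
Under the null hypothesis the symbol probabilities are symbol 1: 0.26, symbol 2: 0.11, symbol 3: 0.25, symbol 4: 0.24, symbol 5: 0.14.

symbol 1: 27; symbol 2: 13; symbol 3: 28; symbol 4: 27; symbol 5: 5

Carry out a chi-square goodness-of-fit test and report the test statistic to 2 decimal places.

Expected counts E_i = n·p_i: 100×0.26 = 26, 100×0.11 = 11, 100×0.25 = 25, 100×0.24 = 24, 100×0.14 = 14.
cat           O        E   (O−E)²/E
symbol 1     27       26      0.038
symbol 2     13       11      0.364
symbol 3     28       25      0.360
symbol 4     27       24      0.375
symbol 5      5       14      5.786
Sum = 6.92

6.92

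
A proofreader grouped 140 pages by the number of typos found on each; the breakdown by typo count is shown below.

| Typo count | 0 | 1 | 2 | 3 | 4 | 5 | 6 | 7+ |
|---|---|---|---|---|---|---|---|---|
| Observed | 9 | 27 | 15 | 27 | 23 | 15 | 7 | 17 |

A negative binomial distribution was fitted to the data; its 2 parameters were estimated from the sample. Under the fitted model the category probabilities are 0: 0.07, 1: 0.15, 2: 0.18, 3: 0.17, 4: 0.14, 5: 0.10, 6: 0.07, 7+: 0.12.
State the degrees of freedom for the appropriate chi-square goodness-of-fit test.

5

There are k = 8 categories and 2 parameters estimated from the data, so df = 8 − 1 − 2 = 5.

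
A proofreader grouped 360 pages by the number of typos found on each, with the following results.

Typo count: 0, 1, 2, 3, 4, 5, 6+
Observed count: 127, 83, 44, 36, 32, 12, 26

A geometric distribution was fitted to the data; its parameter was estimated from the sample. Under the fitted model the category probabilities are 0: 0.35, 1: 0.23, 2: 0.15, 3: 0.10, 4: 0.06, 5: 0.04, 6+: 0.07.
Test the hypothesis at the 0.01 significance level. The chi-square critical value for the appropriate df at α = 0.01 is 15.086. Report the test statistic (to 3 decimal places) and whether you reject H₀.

7.293; do not reject

Expected counts E_i = n·p_i: 360×0.35 = 126, 360×0.23 = 82.8, 360×0.15 = 54, 360×0.10 = 36, 360×0.06 = 21.6, 360×0.04 = 14.4, 360×0.07 = 25.2.
χ² = (127−126)²/126 + (83−82.8)²/82.8 + (44−54)²/54 + (36−36)²/36 + (32−21.6)²/21.6 + (12−14.4)²/14.4 + (26−25.2)²/25.2
   = 0.0079 + 0.0005 + 1.8519 + 0.0000 + 5.0074 + 0.4000 + 0.0254
Sum = 7.293
df = 5. Since 7.293 < 15.086, we do not reject H₀.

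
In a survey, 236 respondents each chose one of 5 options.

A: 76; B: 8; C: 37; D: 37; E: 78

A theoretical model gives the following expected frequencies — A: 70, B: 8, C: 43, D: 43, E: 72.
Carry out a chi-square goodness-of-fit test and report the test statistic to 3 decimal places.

2.689

χ² = (76−70)²/70 + (8−8)²/8 + (37−43)²/43 + (37−43)²/43 + (78−72)²/72
   = 0.5143 + 0.0000 + 0.8372 + 0.8372 + 0.5000
Sum = 2.689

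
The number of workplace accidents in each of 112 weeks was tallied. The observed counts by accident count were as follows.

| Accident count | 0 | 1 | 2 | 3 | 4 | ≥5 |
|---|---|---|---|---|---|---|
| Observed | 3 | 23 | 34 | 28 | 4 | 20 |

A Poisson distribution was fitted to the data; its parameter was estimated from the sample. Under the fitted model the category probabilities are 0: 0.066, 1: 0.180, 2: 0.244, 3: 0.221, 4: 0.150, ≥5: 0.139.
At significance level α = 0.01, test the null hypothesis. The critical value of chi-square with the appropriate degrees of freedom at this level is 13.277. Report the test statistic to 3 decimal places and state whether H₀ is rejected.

Expected counts E_i = n·p_i: 112×0.066 = 7.392, 112×0.180 = 20.16, 112×0.244 = 27.328, 112×0.221 = 24.752, 112×0.150 = 16.8, 112×0.139 = 15.568.
0: (3 − 7.392)²/7.392 = 19.289664/7.392 = 2.6095
1: (23 − 20.16)²/20.16 = 8.0656/20.16 = 0.4001
2: (34 − 27.328)²/27.328 = 44.515584/27.328 = 1.6289
3: (28 − 24.752)²/24.752 = 10.549504/24.752 = 0.4262
4: (4 − 16.8)²/16.8 = 163.84/16.8 = 9.7524
≥5: (20 − 15.568)²/15.568 = 19.642624/15.568 = 1.2617
Sum = 16.079
df = 4. Since 16.079 > 13.277, we reject H₀.

16.079; reject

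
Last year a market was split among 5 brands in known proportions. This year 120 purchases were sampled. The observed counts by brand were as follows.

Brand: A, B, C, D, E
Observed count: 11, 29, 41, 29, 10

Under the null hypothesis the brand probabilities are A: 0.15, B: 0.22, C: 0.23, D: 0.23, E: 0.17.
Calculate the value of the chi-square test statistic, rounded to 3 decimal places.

Expected counts E_i = n·p_i: 120×0.15 = 18, 120×0.22 = 26.4, 120×0.23 = 27.6, 120×0.23 = 27.6, 120×0.17 = 20.4.
A: (11 − 18)²/18 = 49/18 = 2.7222
B: (29 − 26.4)²/26.4 = 6.76/26.4 = 0.2561
C: (41 − 27.6)²/27.6 = 179.56/27.6 = 6.5058
D: (29 − 27.6)²/27.6 = 1.96/27.6 = 0.0710
E: (10 − 20.4)²/20.4 = 108.16/20.4 = 5.3020
Sum = 14.857

14.857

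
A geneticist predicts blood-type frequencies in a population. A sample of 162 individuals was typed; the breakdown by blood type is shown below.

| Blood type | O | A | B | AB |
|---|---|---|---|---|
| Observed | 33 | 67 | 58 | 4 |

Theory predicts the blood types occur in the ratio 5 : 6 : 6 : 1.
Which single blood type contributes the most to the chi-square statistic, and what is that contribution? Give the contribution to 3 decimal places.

Ratio total = 18. Expected counts: 162×5/18 = 45, 162×6/18 = 54, 162×6/18 = 54, 162×1/18 = 9.
cat         O        E   (O−E)²/E
O          33       45     3.2000
A          67       54     3.1296
B          58       54     0.2963
AB          4        9     2.7778
The largest term is for O: 3.200.

O, 3.200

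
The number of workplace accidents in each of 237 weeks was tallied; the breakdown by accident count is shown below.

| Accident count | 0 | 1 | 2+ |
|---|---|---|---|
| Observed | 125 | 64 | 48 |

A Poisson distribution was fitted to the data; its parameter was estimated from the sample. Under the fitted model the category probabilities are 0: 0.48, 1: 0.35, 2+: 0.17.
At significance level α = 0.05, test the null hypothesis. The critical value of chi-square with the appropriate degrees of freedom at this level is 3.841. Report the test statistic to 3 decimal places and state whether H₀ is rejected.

6.915; reject

Expected counts E_i = n·p_i: 237×0.48 = 113.76, 237×0.35 = 82.95, 237×0.17 = 40.29.
cat         O        E   (O−E)²/E
0         125   113.76     1.1106
1          64    82.95     4.3291
2+         48    40.29     1.4754
Sum = 6.915
df = 1. Since 6.915 > 3.841, we reject H₀.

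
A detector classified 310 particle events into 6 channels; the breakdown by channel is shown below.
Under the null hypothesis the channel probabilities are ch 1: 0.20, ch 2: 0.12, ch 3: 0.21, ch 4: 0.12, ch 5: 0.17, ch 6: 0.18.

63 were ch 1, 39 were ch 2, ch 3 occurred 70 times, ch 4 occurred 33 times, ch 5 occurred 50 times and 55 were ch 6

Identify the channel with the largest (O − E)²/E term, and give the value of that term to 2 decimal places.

Expected counts E_i = n·p_i: 310×0.20 = 62, 310×0.12 = 37.2, 310×0.21 = 65.1, 310×0.12 = 37.2, 310×0.17 = 52.7, 310×0.18 = 55.8.
ch 1: (63 − 62)²/62 = 1/62 = 0.016
ch 2: (39 − 37.2)²/37.2 = 3.24/37.2 = 0.087
ch 3: (70 − 65.1)²/65.1 = 24.01/65.1 = 0.369
ch 4: (33 − 37.2)²/37.2 = 17.64/37.2 = 0.474
ch 5: (50 − 52.7)²/52.7 = 7.29/52.7 = 0.138
ch 6: (55 − 55.8)²/55.8 = 0.64/55.8 = 0.011
The largest term is for ch 4: 0.47.

ch 4, 0.47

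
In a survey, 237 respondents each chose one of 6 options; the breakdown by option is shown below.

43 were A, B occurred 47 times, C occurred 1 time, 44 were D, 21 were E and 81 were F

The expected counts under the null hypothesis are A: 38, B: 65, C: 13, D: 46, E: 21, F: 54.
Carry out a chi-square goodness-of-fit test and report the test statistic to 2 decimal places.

χ² = (43−38)²/38 + (47−65)²/65 + (1−13)²/13 + (44−46)²/46 + (21−21)²/21 + (81−54)²/54
   = 0.658 + 4.985 + 11.077 + 0.087 + 0.000 + 13.500
Sum = 30.31

30.31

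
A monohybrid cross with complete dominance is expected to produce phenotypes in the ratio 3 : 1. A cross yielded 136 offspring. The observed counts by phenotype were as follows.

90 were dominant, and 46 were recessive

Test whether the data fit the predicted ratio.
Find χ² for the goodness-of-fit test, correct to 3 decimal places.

5.647

Ratio total = 4. Expected counts: 136×3/4 = 102, 136×1/4 = 34.
χ² = (90−102)²/102 + (46−34)²/34
   = 1.4118 + 4.2353
Sum = 5.647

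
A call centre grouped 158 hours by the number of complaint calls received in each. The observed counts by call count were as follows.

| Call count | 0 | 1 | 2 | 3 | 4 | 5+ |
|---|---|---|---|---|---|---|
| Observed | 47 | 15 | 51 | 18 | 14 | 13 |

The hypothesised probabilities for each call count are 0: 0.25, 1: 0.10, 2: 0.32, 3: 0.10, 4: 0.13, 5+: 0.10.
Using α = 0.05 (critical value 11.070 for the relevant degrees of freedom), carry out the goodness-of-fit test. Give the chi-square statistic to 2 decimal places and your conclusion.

4.35; do not reject

Expected counts E_i = n·p_i: 158×0.25 = 39.5, 158×0.10 = 15.8, 158×0.32 = 50.56, 158×0.10 = 15.8, 158×0.13 = 20.54, 158×0.10 = 15.8.
χ² = (47−39.5)²/39.5 + (15−15.8)²/15.8 + (51−50.56)²/50.56 + (18−15.8)²/15.8 + (14−20.54)²/20.54 + (13−15.8)²/15.8
   = 1.424 + 0.041 + 0.004 + 0.306 + 2.082 + 0.496
Sum = 4.35
df = 5. Since 4.35 < 11.070, we do not reject H₀.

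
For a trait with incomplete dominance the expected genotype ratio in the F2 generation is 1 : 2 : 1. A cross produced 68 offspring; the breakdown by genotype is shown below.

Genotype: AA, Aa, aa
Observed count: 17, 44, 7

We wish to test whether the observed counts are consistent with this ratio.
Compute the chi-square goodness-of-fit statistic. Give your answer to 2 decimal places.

Ratio total = 4. Expected counts: 68×1/4 = 17, 68×2/4 = 34, 68×1/4 = 17.
χ² = (17−17)²/17 + (44−34)²/34 + (7−17)²/17
   = 0.000 + 2.941 + 5.882
Sum = 8.82

8.82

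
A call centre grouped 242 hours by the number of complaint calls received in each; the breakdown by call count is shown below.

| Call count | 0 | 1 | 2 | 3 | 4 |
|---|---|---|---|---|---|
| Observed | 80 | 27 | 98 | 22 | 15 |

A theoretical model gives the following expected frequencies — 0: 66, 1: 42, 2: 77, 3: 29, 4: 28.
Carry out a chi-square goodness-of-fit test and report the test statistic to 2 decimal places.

χ² = (80−66)²/66 + (27−42)²/42 + (98−77)²/77 + (22−29)²/29 + (15−28)²/28
   = 2.970 + 5.357 + 5.727 + 1.690 + 6.036
Sum = 21.78

21.78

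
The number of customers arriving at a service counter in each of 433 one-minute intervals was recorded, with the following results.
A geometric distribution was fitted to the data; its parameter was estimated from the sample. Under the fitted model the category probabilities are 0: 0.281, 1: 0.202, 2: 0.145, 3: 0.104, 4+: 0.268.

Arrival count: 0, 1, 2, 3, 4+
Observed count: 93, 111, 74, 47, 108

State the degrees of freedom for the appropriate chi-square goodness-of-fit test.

There are k = 5 categories and 1 parameter estimated from the data, so df = 5 − 1 − 1 = 3.

3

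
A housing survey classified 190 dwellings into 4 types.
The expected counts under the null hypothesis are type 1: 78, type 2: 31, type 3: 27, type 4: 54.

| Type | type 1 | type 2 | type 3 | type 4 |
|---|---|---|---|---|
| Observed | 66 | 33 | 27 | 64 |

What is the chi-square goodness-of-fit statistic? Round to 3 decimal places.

type 1: (66 − 78)²/78 = 144/78 = 1.8462
type 2: (33 − 31)²/31 = 4/31 = 0.1290
type 3: (27 − 27)²/27 = 0/27 = 0.0000
type 4: (64 − 54)²/54 = 100/54 = 1.8519
Sum = 3.827

3.827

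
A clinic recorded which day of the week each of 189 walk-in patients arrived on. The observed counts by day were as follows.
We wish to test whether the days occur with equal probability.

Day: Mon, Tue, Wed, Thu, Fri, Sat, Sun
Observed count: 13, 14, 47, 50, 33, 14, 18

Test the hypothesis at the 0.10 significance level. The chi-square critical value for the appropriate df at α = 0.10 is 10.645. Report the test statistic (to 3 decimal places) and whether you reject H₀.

Expected count for each of the 7 categories: 189/7 = 27.
χ² = (13−27)²/27 + (14−27)²/27 + (47−27)²/27 + (50−27)²/27 + (33−27)²/27 + (14−27)²/27 + (18−27)²/27
   = 7.2593 + 6.2593 + 14.8148 + 19.5926 + 1.3333 + 6.2593 + 3.0000
Sum = 58.519
df = 6. Since 58.519 > 10.645, we reject H₀.

58.519; reject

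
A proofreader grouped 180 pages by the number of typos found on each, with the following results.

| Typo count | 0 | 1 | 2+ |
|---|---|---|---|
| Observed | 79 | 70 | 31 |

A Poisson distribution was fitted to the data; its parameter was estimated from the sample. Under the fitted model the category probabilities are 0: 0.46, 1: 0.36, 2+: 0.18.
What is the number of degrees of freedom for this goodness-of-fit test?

1

There are k = 3 categories and 1 parameter estimated from the data, so df = 3 − 1 − 1 = 1.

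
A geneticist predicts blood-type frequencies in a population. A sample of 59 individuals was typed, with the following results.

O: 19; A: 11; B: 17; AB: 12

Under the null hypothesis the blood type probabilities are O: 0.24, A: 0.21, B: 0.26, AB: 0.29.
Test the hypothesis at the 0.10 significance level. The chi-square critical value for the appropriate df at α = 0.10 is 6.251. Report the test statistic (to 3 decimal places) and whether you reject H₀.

3.516; do not reject

Expected counts E_i = n·p_i: 59×0.24 = 14.16, 59×0.21 = 12.39, 59×0.26 = 15.34, 59×0.29 = 17.11.
cat         O        E   (O−E)²/E
O          19    14.16     1.6544
A          11    12.39     0.1559
B          17    15.34     0.1796
AB         12    17.11     1.5261
Sum = 3.516
df = 3. Since 3.516 < 6.251, we do not reject H₀.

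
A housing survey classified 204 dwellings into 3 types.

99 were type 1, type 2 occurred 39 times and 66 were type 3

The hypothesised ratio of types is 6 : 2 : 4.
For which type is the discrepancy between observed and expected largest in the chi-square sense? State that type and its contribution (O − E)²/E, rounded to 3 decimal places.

type 2, 0.735

Ratio total = 12. Expected counts: 204×6/12 = 102, 204×2/12 = 34, 204×4/12 = 68.
type 1: (99 − 102)²/102 = 9/102 = 0.0882
type 2: (39 − 34)²/34 = 25/34 = 0.7353
type 3: (66 − 68)²/68 = 4/68 = 0.0588
The largest term is for type 2: 0.735.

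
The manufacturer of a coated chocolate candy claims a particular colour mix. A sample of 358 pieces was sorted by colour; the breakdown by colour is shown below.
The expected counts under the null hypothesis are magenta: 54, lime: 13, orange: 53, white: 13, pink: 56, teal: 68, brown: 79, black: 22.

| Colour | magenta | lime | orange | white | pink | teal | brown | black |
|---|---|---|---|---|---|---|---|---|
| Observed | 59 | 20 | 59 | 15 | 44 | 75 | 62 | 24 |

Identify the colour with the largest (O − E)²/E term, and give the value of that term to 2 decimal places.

lime, 3.77

magenta: (59 − 54)²/54 = 25/54 = 0.463
lime: (20 − 13)²/13 = 49/13 = 3.769
orange: (59 − 53)²/53 = 36/53 = 0.679
white: (15 − 13)²/13 = 4/13 = 0.308
pink: (44 − 56)²/56 = 144/56 = 2.571
teal: (75 − 68)²/68 = 49/68 = 0.721
brown: (62 − 79)²/79 = 289/79 = 3.658
black: (24 − 22)²/22 = 4/22 = 0.182
The largest term is for lime: 3.77.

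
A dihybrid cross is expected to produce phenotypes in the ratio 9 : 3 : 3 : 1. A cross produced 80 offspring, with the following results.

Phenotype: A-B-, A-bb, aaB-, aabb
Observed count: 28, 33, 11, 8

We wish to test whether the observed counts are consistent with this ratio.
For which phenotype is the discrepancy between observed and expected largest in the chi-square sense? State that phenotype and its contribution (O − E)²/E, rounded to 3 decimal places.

Ratio total = 16. Expected counts: 80×9/16 = 45, 80×3/16 = 15, 80×3/16 = 15, 80×1/16 = 5.
cat         O        E   (O−E)²/E
A-B-       28       45     6.4222
A-bb       33       15    21.6000
aaB-       11       15     1.0667
aabb        8        5     1.8000
The largest term is for A-bb: 21.600.

A-bb, 21.600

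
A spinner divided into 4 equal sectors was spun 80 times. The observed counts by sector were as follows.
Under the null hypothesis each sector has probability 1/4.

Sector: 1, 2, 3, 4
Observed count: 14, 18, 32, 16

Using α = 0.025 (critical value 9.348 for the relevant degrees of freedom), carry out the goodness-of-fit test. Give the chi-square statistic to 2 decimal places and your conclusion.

10.00; reject

Under H₀ each category has probability 1/4, so each expected count is 80/4 = 20.
χ² = (14−20)²/20 + (18−20)²/20 + (32−20)²/20 + (16−20)²/20
   = 1.800 + 0.200 + 7.200 + 0.800
Sum = 10.00
df = 3. Since 10.00 > 9.348, we reject H₀.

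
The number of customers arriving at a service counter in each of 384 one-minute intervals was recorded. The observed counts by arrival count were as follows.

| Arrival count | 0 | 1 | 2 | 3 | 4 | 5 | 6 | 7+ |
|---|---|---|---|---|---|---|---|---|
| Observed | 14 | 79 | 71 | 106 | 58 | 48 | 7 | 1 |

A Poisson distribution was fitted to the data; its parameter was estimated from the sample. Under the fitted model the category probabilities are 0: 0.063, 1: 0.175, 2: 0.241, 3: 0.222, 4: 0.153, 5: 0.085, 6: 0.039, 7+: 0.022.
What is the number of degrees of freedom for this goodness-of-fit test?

There are k = 8 categories and 1 parameter estimated from the data, so df = 8 − 1 − 1 = 6.

6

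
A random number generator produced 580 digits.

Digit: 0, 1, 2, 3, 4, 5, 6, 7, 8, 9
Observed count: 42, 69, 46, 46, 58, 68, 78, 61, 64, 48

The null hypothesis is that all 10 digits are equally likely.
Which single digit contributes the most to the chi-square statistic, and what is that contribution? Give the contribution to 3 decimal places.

Under H₀ each category has probability 1/10, so each expected count is 580/10 = 58.
χ² = (42−58)²/58 + (69−58)²/58 + (46−58)²/58 + (46−58)²/58 + (58−58)²/58 + (68−58)²/58 + (78−58)²/58 + (61−58)²/58 + (64−58)²/58 + (48−58)²/58
   = 4.4138 + 2.0862 + 2.4828 + 2.4828 + 0.0000 + 1.7241 + 6.8966 + 0.1552 + 0.6207 + 1.7241
The largest term is for 6: 6.897.

6, 6.897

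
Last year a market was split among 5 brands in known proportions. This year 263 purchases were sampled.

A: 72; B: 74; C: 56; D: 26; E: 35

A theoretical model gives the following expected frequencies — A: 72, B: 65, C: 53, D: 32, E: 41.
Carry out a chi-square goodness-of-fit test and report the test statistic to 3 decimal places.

3.419

χ² = (72−72)²/72 + (74−65)²/65 + (56−53)²/53 + (26−32)²/32 + (35−41)²/41
   = 0.0000 + 1.2462 + 0.1698 + 1.1250 + 0.8780
Sum = 3.419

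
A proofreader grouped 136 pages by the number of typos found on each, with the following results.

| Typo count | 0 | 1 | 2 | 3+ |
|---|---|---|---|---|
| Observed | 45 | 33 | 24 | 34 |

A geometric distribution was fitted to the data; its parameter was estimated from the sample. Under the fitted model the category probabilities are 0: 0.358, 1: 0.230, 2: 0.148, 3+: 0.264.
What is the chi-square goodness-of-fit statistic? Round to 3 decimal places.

1.220

Expected counts E_i = n·p_i: 136×0.358 = 48.688, 136×0.230 = 31.28, 136×0.148 = 20.128, 136×0.264 = 35.904.
χ² = (45−48.688)²/48.688 + (33−31.28)²/31.28 + (24−20.128)²/20.128 + (34−35.904)²/35.904
   = 0.2794 + 0.0946 + 0.7449 + 0.1010
Sum = 1.220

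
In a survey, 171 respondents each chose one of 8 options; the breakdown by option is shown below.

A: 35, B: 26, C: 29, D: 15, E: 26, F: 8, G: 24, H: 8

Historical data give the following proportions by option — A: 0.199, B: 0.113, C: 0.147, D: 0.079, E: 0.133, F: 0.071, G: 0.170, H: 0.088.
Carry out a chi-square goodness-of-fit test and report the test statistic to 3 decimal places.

Expected counts E_i = n·p_i: 171×0.199 = 34.029, 171×0.113 = 19.323, 171×0.147 = 25.137, 171×0.079 = 13.509, 171×0.133 = 22.743, 171×0.071 = 12.141, 171×0.170 = 29.07, 171×0.088 = 15.048.
χ² = (35−34.029)²/34.029 + (26−19.323)²/19.323 + (29−25.137)²/25.137 + (15−13.509)²/13.509 + (26−22.743)²/22.743 + (8−12.141)²/12.141 + (24−29.07)²/29.07 + (8−15.048)²/15.048
   = 0.0277 + 2.3072 + 0.5937 + 0.1646 + 0.4664 + 1.4124 + 0.8842 + 3.3011
Sum = 9.157

9.157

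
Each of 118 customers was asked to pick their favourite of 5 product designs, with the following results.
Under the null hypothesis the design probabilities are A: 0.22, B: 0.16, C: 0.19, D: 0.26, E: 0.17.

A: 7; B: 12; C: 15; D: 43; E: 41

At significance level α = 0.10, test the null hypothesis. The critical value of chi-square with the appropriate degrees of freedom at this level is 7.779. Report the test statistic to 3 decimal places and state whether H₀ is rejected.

45.616; reject

Expected counts E_i = n·p_i: 118×0.22 = 25.96, 118×0.16 = 18.88, 118×0.19 = 22.42, 118×0.26 = 30.68, 118×0.17 = 20.06.
χ² = (7−25.96)²/25.96 + (12−18.88)²/18.88 + (15−22.42)²/22.42 + (43−30.68)²/30.68 + (41−20.06)²/20.06
   = 13.8475 + 2.5071 + 2.4557 + 4.9473 + 21.8586
Sum = 45.616
df = 4. Since 45.616 > 7.779, we reject H₀.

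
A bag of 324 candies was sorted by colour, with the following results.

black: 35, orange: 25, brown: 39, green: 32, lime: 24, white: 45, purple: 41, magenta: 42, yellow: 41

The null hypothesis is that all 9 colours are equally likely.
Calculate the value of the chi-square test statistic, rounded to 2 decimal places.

12.72

Under H₀ each category has probability 1/9, so each expected count is 324/9 = 36.
cat          O        E   (O−E)²/E
black       35       36      0.028
orange      25       36      3.361
brown       39       36      0.250
green       32       36      0.444
lime        24       36      4.000
white       45       36      2.250
purple      41       36      0.694
magenta     42       36      1.000
yellow      41       36      0.694
Sum = 12.72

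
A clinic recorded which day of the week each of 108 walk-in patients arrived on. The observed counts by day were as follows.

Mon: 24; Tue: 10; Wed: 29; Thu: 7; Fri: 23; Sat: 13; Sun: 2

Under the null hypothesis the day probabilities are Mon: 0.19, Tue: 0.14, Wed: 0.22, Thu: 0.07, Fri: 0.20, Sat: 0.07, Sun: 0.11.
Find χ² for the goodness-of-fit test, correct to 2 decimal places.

Expected counts E_i = n·p_i: 108×0.19 = 20.52, 108×0.14 = 15.12, 108×0.22 = 23.76, 108×0.07 = 7.56, 108×0.20 = 21.6, 108×0.07 = 7.56, 108×0.11 = 11.88.
χ² = (24−20.52)²/20.52 + (10−15.12)²/15.12 + (29−23.76)²/23.76 + (7−7.56)²/7.56 + (23−21.6)²/21.6 + (13−7.56)²/7.56 + (2−11.88)²/11.88
   = 0.590 + 1.734 + 1.156 + 0.041 + 0.091 + 3.914 + 8.217
Sum = 15.74

15.74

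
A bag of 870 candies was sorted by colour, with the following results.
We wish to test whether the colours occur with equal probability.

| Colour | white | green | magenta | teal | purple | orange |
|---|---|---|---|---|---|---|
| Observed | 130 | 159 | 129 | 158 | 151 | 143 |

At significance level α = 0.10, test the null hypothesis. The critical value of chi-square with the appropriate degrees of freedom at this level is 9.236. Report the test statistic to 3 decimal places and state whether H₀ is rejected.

6.110; do not reject

Expected count for each of the 6 categories: 870/6 = 145.
cat          O        E   (O−E)²/E
white      130      145     1.5517
green      159      145     1.3517
magenta    129      145     1.7655
teal       158      145     1.1655
purple     151      145     0.2483
orange     143      145     0.0276
Sum = 6.110
df = 5. Since 6.110 < 9.236, we do not reject H₀.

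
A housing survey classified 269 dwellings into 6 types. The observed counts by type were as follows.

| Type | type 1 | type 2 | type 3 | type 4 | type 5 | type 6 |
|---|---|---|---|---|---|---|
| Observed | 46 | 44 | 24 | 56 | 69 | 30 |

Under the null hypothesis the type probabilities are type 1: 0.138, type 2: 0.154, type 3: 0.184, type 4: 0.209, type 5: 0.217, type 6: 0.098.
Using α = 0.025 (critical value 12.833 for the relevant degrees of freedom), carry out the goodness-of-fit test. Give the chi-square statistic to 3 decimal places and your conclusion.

Expected counts E_i = n·p_i: 269×0.138 = 37.122, 269×0.154 = 41.426, 269×0.184 = 49.496, 269×0.209 = 56.221, 269×0.217 = 58.373, 269×0.098 = 26.362.
type 1: (46 − 37.122)²/37.122 = 78.818884/37.122 = 2.1232
type 2: (44 − 41.426)²/41.426 = 6.625476/41.426 = 0.1599
type 3: (24 − 49.496)²/49.496 = 650.046016/49.496 = 13.1333
type 4: (56 − 56.221)²/56.221 = 0.048841/56.221 = 0.0009
type 5: (69 − 58.373)²/58.373 = 112.933129/58.373 = 1.9347
type 6: (30 − 26.362)²/26.362 = 13.235044/26.362 = 0.5021
Sum = 17.854
df = 5. Since 17.854 > 12.833, we reject H₀.

17.854; reject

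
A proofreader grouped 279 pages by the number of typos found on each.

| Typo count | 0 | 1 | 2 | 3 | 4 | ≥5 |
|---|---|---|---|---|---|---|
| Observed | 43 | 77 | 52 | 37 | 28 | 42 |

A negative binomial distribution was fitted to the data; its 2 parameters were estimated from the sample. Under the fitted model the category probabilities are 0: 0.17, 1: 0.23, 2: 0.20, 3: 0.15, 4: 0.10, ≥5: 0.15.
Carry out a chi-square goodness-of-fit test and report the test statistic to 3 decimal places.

Expected counts E_i = n·p_i: 279×0.17 = 47.43, 279×0.23 = 64.17, 279×0.20 = 55.8, 279×0.15 = 41.85, 279×0.10 = 27.9, 279×0.15 = 41.85.
cat         O        E   (O−E)²/E
0          43    47.43     0.4138
1          77    64.17     2.5652
2          52     55.8     0.2588
3          37    41.85     0.5621
4          28     27.9     0.0004
≥5         42    41.85     0.0005
Sum = 3.801

3.801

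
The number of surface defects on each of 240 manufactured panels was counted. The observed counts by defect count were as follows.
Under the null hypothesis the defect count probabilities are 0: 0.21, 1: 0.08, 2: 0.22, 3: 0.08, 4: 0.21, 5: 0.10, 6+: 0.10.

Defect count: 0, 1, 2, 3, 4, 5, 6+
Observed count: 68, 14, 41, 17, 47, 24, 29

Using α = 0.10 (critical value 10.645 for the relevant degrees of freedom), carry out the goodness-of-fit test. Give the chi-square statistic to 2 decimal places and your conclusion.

Expected counts E_i = n·p_i: 240×0.21 = 50.4, 240×0.08 = 19.2, 240×0.22 = 52.8, 240×0.08 = 19.2, 240×0.21 = 50.4, 240×0.10 = 24, 240×0.10 = 24.
χ² = (68−50.4)²/50.4 + (14−19.2)²/19.2 + (41−52.8)²/52.8 + (17−19.2)²/19.2 + (47−50.4)²/50.4 + (24−24)²/24 + (29−24)²/24
   = 6.146 + 1.408 + 2.637 + 0.252 + 0.229 + 0.000 + 1.042
Sum = 11.71
df = 6. Since 11.71 > 10.645, we reject H₀.

11.71; reject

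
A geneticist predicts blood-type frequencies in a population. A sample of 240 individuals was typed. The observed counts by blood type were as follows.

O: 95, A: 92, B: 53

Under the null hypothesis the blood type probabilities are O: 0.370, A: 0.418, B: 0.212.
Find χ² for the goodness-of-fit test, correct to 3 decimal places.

Expected counts E_i = n·p_i: 240×0.370 = 88.8, 240×0.418 = 100.32, 240×0.212 = 50.88.
O: (95 − 88.8)²/88.8 = 38.44/88.8 = 0.4329
A: (92 − 100.32)²/100.32 = 69.2224/100.32 = 0.6900
B: (53 − 50.88)²/50.88 = 4.4944/50.88 = 0.0883
Sum = 1.211

1.211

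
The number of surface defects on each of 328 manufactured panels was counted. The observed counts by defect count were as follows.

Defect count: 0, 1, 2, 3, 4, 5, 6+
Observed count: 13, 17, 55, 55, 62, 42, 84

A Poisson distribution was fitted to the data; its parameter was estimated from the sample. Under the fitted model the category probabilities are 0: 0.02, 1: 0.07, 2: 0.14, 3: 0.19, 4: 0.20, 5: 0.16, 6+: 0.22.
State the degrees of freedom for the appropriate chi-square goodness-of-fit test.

There are k = 7 categories and 1 parameter estimated from the data, so df = 7 − 1 − 1 = 5.

5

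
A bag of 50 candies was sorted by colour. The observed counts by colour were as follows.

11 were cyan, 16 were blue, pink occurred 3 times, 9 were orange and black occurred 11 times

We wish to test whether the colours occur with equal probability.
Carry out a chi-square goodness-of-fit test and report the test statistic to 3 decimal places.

Expected count for each of the 5 categories: 50/5 = 10.
cat         O        E   (O−E)²/E
cyan       11       10     0.1000
blue       16       10     3.6000
pink        3       10     4.9000
orange      9       10     0.1000
black      11       10     0.1000
Sum = 8.800

8.800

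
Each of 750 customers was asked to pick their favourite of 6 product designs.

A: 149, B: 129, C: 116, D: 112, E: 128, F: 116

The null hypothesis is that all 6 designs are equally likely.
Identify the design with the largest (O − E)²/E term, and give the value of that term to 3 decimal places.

A, 4.608

Expected count for each of the 6 categories: 750/6 = 125.
A: (149 − 125)²/125 = 576/125 = 4.6080
B: (129 − 125)²/125 = 16/125 = 0.1280
C: (116 − 125)²/125 = 81/125 = 0.6480
D: (112 − 125)²/125 = 169/125 = 1.3520
E: (128 − 125)²/125 = 9/125 = 0.0720
F: (116 − 125)²/125 = 81/125 = 0.6480
The largest term is for A: 4.608.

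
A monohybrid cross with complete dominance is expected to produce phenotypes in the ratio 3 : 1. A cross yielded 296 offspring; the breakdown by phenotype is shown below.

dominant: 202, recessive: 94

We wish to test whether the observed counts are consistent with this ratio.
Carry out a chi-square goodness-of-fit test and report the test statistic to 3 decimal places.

Ratio total = 4. Expected counts: 296×3/4 = 222, 296×1/4 = 74.
dominant: (202 − 222)²/222 = 400/222 = 1.8018
recessive: (94 − 74)²/74 = 400/74 = 5.4054
Sum = 7.207

7.207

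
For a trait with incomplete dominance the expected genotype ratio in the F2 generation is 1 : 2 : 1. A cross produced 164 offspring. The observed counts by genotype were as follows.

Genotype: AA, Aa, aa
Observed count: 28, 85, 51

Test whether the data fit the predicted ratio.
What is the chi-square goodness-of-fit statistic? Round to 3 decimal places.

6.671

Ratio total = 4. Expected counts: 164×1/4 = 41, 164×2/4 = 82, 164×1/4 = 41.
χ² = (28−41)²/41 + (85−82)²/82 + (51−41)²/41
   = 4.1220 + 0.1098 + 2.4390
Sum = 6.671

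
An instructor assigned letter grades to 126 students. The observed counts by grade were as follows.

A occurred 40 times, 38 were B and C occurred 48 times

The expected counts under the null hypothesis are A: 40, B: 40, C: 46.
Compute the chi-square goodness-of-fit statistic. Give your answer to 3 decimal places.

cat         O        E   (O−E)²/E
A          40       40     0.0000
B          38       40     0.1000
C          48       46     0.0870
Sum = 0.187

0.187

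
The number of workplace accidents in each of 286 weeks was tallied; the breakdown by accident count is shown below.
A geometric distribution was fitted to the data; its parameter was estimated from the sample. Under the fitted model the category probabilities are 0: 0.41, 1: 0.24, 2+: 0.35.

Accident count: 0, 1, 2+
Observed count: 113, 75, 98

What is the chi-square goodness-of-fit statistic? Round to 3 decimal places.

0.788

Expected counts E_i = n·p_i: 286×0.41 = 117.26, 286×0.24 = 68.64, 286×0.35 = 100.1.
cat         O        E   (O−E)²/E
0         113   117.26     0.1548
1          75    68.64     0.5893
2+         98    100.1     0.0441
Sum = 0.788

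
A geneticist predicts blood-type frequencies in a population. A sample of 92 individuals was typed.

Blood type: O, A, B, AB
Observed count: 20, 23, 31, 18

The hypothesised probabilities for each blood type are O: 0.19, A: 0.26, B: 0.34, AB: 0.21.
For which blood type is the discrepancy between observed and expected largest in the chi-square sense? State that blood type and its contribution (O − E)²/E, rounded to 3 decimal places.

O, 0.363

Expected counts E_i = n·p_i: 92×0.19 = 17.48, 92×0.26 = 23.92, 92×0.34 = 31.28, 92×0.21 = 19.32.
cat         O        E   (O−E)²/E
O          20    17.48     0.3633
A          23    23.92     0.0354
B          31    31.28     0.0025
AB         18    19.32     0.0902
The largest term is for O: 0.363.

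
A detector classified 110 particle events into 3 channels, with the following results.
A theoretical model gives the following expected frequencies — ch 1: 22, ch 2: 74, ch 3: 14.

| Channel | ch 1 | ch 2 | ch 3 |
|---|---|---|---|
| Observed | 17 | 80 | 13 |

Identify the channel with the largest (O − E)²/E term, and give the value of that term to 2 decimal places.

cat         O        E   (O−E)²/E
ch 1       17       22      1.136
ch 2       80       74      0.486
ch 3       13       14      0.071
The largest term is for ch 1: 1.14.

ch 1, 1.14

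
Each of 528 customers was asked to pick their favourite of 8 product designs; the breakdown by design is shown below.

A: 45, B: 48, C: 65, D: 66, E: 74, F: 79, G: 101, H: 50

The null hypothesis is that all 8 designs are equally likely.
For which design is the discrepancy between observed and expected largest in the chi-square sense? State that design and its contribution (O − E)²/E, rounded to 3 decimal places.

Under H₀ each category has probability 1/8, so each expected count is 528/8 = 66.
A: (45 − 66)²/66 = 441/66 = 6.6818
B: (48 − 66)²/66 = 324/66 = 4.9091
C: (65 − 66)²/66 = 1/66 = 0.0152
D: (66 − 66)²/66 = 0/66 = 0.0000
E: (74 − 66)²/66 = 64/66 = 0.9697
F: (79 − 66)²/66 = 169/66 = 2.5606
G: (101 − 66)²/66 = 1225/66 = 18.5606
H: (50 − 66)²/66 = 256/66 = 3.8788
The largest term is for G: 18.561.

G, 18.561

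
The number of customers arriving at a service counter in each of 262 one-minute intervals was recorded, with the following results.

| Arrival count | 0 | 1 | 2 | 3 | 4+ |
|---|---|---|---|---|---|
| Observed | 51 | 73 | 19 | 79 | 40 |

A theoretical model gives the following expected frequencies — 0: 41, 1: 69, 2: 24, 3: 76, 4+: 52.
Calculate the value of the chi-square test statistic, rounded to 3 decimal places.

6.600

0: (51 − 41)²/41 = 100/41 = 2.4390
1: (73 − 69)²/69 = 16/69 = 0.2319
2: (19 − 24)²/24 = 25/24 = 1.0417
3: (79 − 76)²/76 = 9/76 = 0.1184
4+: (40 − 52)²/52 = 144/52 = 2.7692
Sum = 6.600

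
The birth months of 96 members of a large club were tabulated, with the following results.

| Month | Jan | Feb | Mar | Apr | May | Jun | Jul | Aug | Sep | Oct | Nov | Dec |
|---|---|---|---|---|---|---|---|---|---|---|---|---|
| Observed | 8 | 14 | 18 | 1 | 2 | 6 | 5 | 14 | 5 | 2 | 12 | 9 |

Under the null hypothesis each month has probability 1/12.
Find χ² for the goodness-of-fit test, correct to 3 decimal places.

41.500

Expected count for each of the 12 categories: 96/12 = 8.
cat         O        E   (O−E)²/E
Jan         8        8     0.0000
Feb        14        8     4.5000
Mar        18        8    12.5000
Apr         1        8     6.1250
May         2        8     4.5000
Jun         6        8     0.5000
Jul         5        8     1.1250
Aug        14        8     4.5000
Sep         5        8     1.1250
Oct         2        8     4.5000
Nov        12        8     2.0000
Dec         9        8     0.1250
Sum = 41.500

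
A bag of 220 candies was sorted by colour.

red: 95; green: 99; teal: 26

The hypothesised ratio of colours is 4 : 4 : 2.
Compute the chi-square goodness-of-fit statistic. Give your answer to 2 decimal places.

9.30

Ratio total = 10. Expected counts: 220×4/10 = 88, 220×4/10 = 88, 220×2/10 = 44.
cat         O        E   (O−E)²/E
red        95       88      0.557
green      99       88      1.375
teal       26       44      7.364
Sum = 9.30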